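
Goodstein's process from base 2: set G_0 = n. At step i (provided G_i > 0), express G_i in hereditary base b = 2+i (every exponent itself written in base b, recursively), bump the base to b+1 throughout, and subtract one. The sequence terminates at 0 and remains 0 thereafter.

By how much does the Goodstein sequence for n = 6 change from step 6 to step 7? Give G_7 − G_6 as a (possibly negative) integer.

144904

G_0=6  [base 2] 2^2 + 2  →[2↦3]→  3^3 + 3 = 30  −1 ⇒ G_1=29
G_1=29  [base 3] 3^3 + 2  →[3↦4]→  4^4 + 2 = 258  −1 ⇒ G_2=257
G_2=257  [base 4] 4^4 + 1  →[4↦5]→  5^5 + 1 = 3126  −1 ⇒ G_3=3125
G_3=3125  [base 5] 5^5  →[5↦6]→  6^6 = 46656  −1 ⇒ G_4=46655
G_4=46655  [base 6] 5·6^5 + 5·6^4 + 5·6^3 + 5·6^2 + 5·6 + 5  →[6↦7]→  5·7^5 + 5·7^4 + 5·7^3 + 5·7^2 + 5·7 + 5 = 98040  −1 ⇒ G_5=98039
G_5=98039  [base 7] 5·7^5 + 5·7^4 + 5·7^3 + 5·7^2 + 5·7 + 4  →[7↦8]→  5·8^5 + 5·8^4 + 5·8^3 + 5·8^2 + 5·8 + 4 = 187244  −1 ⇒ G_6=187243
G_6=187243  [base 8] 5·8^5 + 5·8^4 + 5·8^3 + 5·8^2 + 5·8 + 3  →[8↦9]→  5·9^5 + 5·9^4 + 5·9^3 + 5·9^2 + 5·9 + 3 = 332148  −1 ⇒ G_7=332147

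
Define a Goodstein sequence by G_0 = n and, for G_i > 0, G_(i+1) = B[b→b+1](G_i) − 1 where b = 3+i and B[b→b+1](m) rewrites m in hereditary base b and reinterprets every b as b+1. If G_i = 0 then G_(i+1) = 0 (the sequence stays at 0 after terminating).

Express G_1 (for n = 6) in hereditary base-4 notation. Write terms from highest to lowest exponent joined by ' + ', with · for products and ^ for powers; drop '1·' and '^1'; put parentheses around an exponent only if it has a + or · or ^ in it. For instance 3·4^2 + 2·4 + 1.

4 + 3

6 —HB3→ 2·3 —bump→ 2·4 = 8 —(−1)→ 7
7 —HB4→ 4 + 3 —bump→ 5 + 3 = 8 —(−1)→ 7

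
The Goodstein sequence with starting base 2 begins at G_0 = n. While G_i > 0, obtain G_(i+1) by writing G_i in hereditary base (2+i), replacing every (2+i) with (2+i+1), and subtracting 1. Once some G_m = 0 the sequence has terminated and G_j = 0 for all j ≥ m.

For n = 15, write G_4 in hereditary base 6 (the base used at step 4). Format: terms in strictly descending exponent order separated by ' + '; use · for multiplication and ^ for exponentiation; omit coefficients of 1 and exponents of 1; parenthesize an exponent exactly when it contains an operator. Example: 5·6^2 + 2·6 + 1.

base 2: 15 = 2^(2 + 1) + 2^2 + 2 + 1; at 3: 3^(3 + 1) + 3^3 + 3 + 1 = 112; next = 111
base 3: 111 = 3^(3 + 1) + 3^3 + 3; at 4: 4^(4 + 1) + 4^4 + 4 = 1284; next = 1283
base 4: 1283 = 4^(4 + 1) + 4^4 + 3; at 5: 5^(5 + 1) + 5^5 + 3 = 18753; next = 18752
base 5: 18752 = 5^(5 + 1) + 5^5 + 2; at 6: 6^(6 + 1) + 6^6 + 2 = 326594; next = 326593
base 6: 326593 = 6^(6 + 1) + 6^6 + 1; at 7: 7^(7 + 1) + 7^7 + 1 = 6588345; next = 6588344

6^(6 + 1) + 6^6 + 1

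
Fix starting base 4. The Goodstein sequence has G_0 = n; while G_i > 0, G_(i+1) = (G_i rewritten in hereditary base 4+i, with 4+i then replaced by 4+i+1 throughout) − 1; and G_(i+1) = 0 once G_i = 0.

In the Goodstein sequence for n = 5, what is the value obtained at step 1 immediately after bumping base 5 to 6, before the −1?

step 0: 5 = 4 + 1; sub 5 for 4: 5 + 1; = 6; G_1 = 6−1 = 5
step 1: 5 = 5; sub 6 for 5: 6; = 6; G_2 = 6−1 = 5

6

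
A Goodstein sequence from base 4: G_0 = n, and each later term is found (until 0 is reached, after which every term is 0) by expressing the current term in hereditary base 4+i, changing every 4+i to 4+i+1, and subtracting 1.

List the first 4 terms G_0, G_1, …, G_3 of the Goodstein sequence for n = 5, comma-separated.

(0) 5|_4 = 4 + 1 ↦ 5 + 1|_5 = 6 ⇒ 5
(1) 5|_5 = 5 ↦ 6|_6 = 6 ⇒ 5
(2) 5|_6 = 5 ↦ 5|_7 = 5 ⇒ 4

5, 5, 5, 4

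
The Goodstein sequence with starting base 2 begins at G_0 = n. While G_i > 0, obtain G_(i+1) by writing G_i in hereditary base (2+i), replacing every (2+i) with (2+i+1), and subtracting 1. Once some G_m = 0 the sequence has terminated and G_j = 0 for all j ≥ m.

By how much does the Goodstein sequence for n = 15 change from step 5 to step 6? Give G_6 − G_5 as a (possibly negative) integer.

step 0: 15 = 2^(2 + 1) + 2^2 + 2 + 1; sub 3 for 2: 3^(3 + 1) + 3^3 + 3 + 1; = 112; G_1 = 112−1 = 111
step 1: 111 = 3^(3 + 1) + 3^3 + 3; sub 4 for 3: 4^(4 + 1) + 4^4 + 4; = 1284; G_2 = 1284−1 = 1283
step 2: 1283 = 4^(4 + 1) + 4^4 + 3; sub 5 for 4: 5^(5 + 1) + 5^5 + 3; = 18753; G_3 = 18753−1 = 18752
step 3: 18752 = 5^(5 + 1) + 5^5 + 2; sub 6 for 5: 6^(6 + 1) + 6^6 + 2; = 326594; G_4 = 326594−1 = 326593
step 4: 326593 = 6^(6 + 1) + 6^6 + 1; sub 7 for 6: 7^(7 + 1) + 7^7 + 1; = 6588345; G_5 = 6588345−1 = 6588344
step 5: 6588344 = 7^(7 + 1) + 7^7; sub 8 for 7: 8^(8 + 1) + 8^8; = 150994944; G_6 = 150994944−1 = 150994943

144406599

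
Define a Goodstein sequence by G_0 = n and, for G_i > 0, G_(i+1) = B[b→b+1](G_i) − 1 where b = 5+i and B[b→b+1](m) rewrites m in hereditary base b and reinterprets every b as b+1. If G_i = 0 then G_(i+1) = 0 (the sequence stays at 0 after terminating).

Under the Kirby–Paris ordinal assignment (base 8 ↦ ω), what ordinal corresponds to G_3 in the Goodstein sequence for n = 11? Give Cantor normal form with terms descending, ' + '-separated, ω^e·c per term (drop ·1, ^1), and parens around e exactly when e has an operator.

G_0 = 11. HB_5(11) = 2·5 + 1. Bump = 13. G_1 = 12.
G_1 = 12. HB_6(12) = 2·6. Bump = 14. G_2 = 13.
G_2 = 13. HB_7(13) = 7 + 6. Bump = 14. G_3 = 13.

ω + 5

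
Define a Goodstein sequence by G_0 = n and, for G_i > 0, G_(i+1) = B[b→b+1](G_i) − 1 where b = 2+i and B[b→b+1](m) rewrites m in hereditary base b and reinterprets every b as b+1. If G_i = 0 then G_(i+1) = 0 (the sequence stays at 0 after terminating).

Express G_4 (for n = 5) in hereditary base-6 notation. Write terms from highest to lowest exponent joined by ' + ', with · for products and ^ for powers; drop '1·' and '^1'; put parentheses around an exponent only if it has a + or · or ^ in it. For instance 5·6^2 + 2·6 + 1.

3·6^3 + 3·6^2 + 3·6 + 1

G_0=5  [base 2] 2^2 + 1  →[2↦3]→  3^3 + 1 = 28  −1 ⇒ G_1=27
G_1=27  [base 3] 3^3  →[3↦4]→  4^4 = 256  −1 ⇒ G_2=255
G_2=255  [base 4] 3·4^3 + 3·4^2 + 3·4 + 3  →[4↦5]→  3·5^3 + 3·5^2 + 3·5 + 3 = 468  −1 ⇒ G_3=467
G_3=467  [base 5] 3·5^3 + 3·5^2 + 3·5 + 2  →[5↦6]→  3·6^3 + 3·6^2 + 3·6 + 2 = 776  −1 ⇒ G_4=775
G_4=775  [base 6] 3·6^3 + 3·6^2 + 3·6 + 1  →[6↦7]→  3·7^3 + 3·7^2 + 3·7 + 1 = 1198  −1 ⇒ G_5=1197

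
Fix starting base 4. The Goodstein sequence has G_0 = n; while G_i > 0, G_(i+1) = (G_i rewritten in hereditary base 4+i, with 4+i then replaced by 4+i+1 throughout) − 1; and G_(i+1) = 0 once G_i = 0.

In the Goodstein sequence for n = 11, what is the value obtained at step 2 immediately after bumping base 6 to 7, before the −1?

[0] 11 ≡ 2·4 + 3 (base 4). Lift 5: 13. −1: 12.
[1] 12 ≡ 2·5 + 2 (base 5). Lift 6: 14. −1: 13.
[2] 13 ≡ 2·6 + 1 (base 6). Lift 7: 15. −1: 14.

15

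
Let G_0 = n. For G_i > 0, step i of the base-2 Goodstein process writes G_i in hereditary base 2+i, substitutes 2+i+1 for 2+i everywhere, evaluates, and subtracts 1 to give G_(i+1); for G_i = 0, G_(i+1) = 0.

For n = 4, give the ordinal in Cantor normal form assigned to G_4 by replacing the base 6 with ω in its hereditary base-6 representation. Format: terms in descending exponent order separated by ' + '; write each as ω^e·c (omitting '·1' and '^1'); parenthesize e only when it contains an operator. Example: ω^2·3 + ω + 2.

ω^2·2 + ω + 5

[0] 4 ≡ 2^2 (base 2). Lift 3: 27. −1: 26.
[1] 26 ≡ 2·3^2 + 2·3 + 2 (base 3). Lift 4: 42. −1: 41.
[2] 41 ≡ 2·4^2 + 2·4 + 1 (base 4). Lift 5: 61. −1: 60.
[3] 60 ≡ 2·5^2 + 2·5 (base 5). Lift 6: 84. −1: 83.
[4] 83 ≡ 2·6^2 + 6 + 5 (base 6). Lift 7: 110. −1: 109.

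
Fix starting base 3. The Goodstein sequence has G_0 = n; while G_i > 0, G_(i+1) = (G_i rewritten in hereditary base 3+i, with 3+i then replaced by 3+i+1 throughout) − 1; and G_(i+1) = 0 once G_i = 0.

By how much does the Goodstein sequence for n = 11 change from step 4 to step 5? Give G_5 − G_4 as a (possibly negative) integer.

(0) 11|_3 = 3^2 + 2 ↦ 4^2 + 2|_4 = 18 ⇒ 17
(1) 17|_4 = 4^2 + 1 ↦ 5^2 + 1|_5 = 26 ⇒ 25
(2) 25|_5 = 5^2 ↦ 6^2|_6 = 36 ⇒ 35
(3) 35|_6 = 5·6 + 5 ↦ 5·7 + 5|_7 = 40 ⇒ 39
(4) 39|_7 = 5·7 + 4 ↦ 5·8 + 4|_8 = 44 ⇒ 43

4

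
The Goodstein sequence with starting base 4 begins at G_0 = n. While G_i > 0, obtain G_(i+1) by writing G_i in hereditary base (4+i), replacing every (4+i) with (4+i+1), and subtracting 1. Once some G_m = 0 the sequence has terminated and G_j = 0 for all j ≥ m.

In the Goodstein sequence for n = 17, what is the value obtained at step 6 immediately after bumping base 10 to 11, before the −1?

56

(0) 17|_4 = 4^2 + 1 ↦ 5^2 + 1|_5 = 26 ⇒ 25
(1) 25|_5 = 5^2 ↦ 6^2|_6 = 36 ⇒ 35
(2) 35|_6 = 5·6 + 5 ↦ 5·7 + 5|_7 = 40 ⇒ 39
(3) 39|_7 = 5·7 + 4 ↦ 5·8 + 4|_8 = 44 ⇒ 43
(4) 43|_8 = 5·8 + 3 ↦ 5·9 + 3|_9 = 48 ⇒ 47
(5) 47|_9 = 5·9 + 2 ↦ 5·10 + 2|_10 = 52 ⇒ 51
(6) 51|_10 = 5·10 + 1 ↦ 5·11 + 1|_11 = 56 ⇒ 55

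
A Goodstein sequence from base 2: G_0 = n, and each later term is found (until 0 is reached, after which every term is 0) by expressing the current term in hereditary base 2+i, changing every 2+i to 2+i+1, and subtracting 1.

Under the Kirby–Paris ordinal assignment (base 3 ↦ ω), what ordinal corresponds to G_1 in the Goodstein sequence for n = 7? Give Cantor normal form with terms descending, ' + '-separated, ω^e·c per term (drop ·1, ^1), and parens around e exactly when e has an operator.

ω^ω + ω

(0) 7|_2 = 2^2 + 2 + 1 ↦ 3^3 + 3 + 1|_3 = 31 ⇒ 30
(1) 30|_3 = 3^3 + 3 ↦ 4^4 + 4|_4 = 260 ⇒ 259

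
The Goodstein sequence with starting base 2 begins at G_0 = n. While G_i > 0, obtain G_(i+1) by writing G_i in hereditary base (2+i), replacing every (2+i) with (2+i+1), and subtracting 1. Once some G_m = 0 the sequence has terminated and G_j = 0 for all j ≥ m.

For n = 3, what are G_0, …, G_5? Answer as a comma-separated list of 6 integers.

3, 3, 3, 2, 1, 0

base 2: 3 = 2 + 1; at 3: 3 + 1 = 4; next = 3
base 3: 3 = 3; at 4: 4 = 4; next = 3
base 4: 3 = 3; at 5: 3 = 3; next = 2
base 5: 2 = 2; at 6: 2 = 2; next = 1
base 6: 1 = 1; at 7: 1 = 1; next = 0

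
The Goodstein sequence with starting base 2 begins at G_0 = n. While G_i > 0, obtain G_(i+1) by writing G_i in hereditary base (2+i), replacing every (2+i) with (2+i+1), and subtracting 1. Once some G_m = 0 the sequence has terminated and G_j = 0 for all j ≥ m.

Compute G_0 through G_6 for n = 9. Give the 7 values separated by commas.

[0] 9 ≡ 2^(2 + 1) + 1 (base 2). Lift 3: 82. −1: 81.
[1] 81 ≡ 3^(3 + 1) (base 3). Lift 4: 1024. −1: 1023.
[2] 1023 ≡ 3·4^4 + 3·4^3 + 3·4^2 + 3·4 + 3 (base 4). Lift 5: 9843. −1: 9842.
[3] 9842 ≡ 3·5^5 + 3·5^3 + 3·5^2 + 3·5 + 2 (base 5). Lift 6: 140744. −1: 140743.
[4] 140743 ≡ 3·6^6 + 3·6^3 + 3·6^2 + 3·6 + 1 (base 6). Lift 7: 2471827. −1: 2471826.
[5] 2471826 ≡ 3·7^7 + 3·7^3 + 3·7^2 + 3·7 (base 7). Lift 8: 50333400. −1: 50333399.

9, 81, 1023, 9842, 140743, 2471826, 50333399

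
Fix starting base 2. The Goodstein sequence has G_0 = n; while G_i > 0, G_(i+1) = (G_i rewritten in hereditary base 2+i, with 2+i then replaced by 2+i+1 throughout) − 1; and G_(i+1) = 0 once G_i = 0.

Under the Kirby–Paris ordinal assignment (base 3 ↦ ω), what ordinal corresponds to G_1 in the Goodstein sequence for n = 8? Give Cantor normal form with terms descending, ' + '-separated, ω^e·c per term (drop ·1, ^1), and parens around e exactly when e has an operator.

(0) 8|_2 = 2^(2 + 1) ↦ 3^(3 + 1)|_3 = 81 ⇒ 80
(1) 80|_3 = 2·3^3 + 2·3^2 + 2·3 + 2 ↦ 2·4^4 + 2·4^2 + 2·4 + 2|_4 = 554 ⇒ 553

ω^ω·2 + ω^2·2 + ω·2 + 2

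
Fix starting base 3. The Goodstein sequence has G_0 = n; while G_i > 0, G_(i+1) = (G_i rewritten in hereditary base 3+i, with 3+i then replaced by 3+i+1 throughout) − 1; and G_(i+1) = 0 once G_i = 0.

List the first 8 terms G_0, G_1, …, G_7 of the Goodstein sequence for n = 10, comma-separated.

10, 16, 24, 27, 30, 33, 36, 39

[0] 10 ≡ 3^2 + 1 (base 3). Lift 4: 17. −1: 16.
[1] 16 ≡ 4^2 (base 4). Lift 5: 25. −1: 24.
[2] 24 ≡ 4·5 + 4 (base 5). Lift 6: 28. −1: 27.
[3] 27 ≡ 4·6 + 3 (base 6). Lift 7: 31. −1: 30.
[4] 30 ≡ 4·7 + 2 (base 7). Lift 8: 34. −1: 33.
[5] 33 ≡ 4·8 + 1 (base 8). Lift 9: 37. −1: 36.
[6] 36 ≡ 4·9 (base 9). Lift 10: 40. −1: 39.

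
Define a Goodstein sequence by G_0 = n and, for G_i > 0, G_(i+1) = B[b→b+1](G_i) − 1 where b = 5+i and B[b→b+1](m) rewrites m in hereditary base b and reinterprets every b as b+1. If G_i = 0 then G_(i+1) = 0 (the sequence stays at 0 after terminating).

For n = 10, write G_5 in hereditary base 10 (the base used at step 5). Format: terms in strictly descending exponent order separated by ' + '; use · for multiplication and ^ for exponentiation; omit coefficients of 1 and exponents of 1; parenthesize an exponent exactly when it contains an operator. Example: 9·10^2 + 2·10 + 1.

10 + 1

(0) 10|_5 = 2·5 ↦ 2·6|_6 = 12 ⇒ 11
(1) 11|_6 = 6 + 5 ↦ 7 + 5|_7 = 12 ⇒ 11
(2) 11|_7 = 7 + 4 ↦ 8 + 4|_8 = 12 ⇒ 11
(3) 11|_8 = 8 + 3 ↦ 9 + 3|_9 = 12 ⇒ 11
(4) 11|_9 = 9 + 2 ↦ 10 + 2|_10 = 12 ⇒ 11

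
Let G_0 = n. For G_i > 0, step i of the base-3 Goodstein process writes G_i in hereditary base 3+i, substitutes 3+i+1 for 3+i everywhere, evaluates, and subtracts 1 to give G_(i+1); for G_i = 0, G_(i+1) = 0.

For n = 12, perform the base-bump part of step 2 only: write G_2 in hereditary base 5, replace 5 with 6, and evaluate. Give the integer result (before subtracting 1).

i=0: 12 = 3^2 + 3 (b=3); 3→4: 4^2 + 4 = 20; 20−1 = 19
i=1: 19 = 4^2 + 3 (b=4); 4→5: 5^2 + 3 = 28; 28−1 = 27
i=2: 27 = 5^2 + 2 (b=5); 5→6: 6^2 + 2 = 38; 38−1 = 37

38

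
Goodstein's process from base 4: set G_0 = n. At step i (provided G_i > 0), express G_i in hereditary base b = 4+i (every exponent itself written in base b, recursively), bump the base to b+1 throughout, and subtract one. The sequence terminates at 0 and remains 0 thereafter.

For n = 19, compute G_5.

69

G_0 = 19. HB_4(19) = 4^2 + 3. Bump = 28. G_1 = 27.
G_1 = 27. HB_5(27) = 5^2 + 2. Bump = 38. G_2 = 37.
G_2 = 37. HB_6(37) = 6^2 + 1. Bump = 50. G_3 = 49.
G_3 = 49. HB_7(49) = 7^2. Bump = 64. G_4 = 63.
G_4 = 63. HB_8(63) = 7·8 + 7. Bump = 70. G_5 = 69.
G_5 = 69. HB_9(69) = 7·9 + 6. Bump = 76. G_6 = 75.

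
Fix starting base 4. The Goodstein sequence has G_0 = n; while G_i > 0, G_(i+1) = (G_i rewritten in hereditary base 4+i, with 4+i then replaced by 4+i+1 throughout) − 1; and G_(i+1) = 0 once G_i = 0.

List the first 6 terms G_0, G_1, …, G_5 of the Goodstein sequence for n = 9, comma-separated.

9, 10, 11, 11, 11, 11

step 0: 9 = 2·4 + 1; sub 5 for 4: 2·5 + 1; = 11; G_1 = 11−1 = 10
step 1: 10 = 2·5; sub 6 for 5: 2·6; = 12; G_2 = 12−1 = 11
step 2: 11 = 6 + 5; sub 7 for 6: 7 + 5; = 12; G_3 = 12−1 = 11
step 3: 11 = 7 + 4; sub 8 for 7: 8 + 4; = 12; G_4 = 12−1 = 11
step 4: 11 = 8 + 3; sub 9 for 8: 9 + 3; = 12; G_5 = 12−1 = 11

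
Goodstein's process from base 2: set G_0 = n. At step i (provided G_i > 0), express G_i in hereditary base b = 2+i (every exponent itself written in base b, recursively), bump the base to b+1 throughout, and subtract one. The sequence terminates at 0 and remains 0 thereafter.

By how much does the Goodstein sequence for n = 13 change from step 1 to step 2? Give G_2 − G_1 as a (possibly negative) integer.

1171

(0) 13|_2 = 2^(2 + 1) + 2^2 + 1 ↦ 3^(3 + 1) + 3^3 + 1|_3 = 109 ⇒ 108
(1) 108|_3 = 3^(3 + 1) + 3^3 ↦ 4^(4 + 1) + 4^4|_4 = 1280 ⇒ 1279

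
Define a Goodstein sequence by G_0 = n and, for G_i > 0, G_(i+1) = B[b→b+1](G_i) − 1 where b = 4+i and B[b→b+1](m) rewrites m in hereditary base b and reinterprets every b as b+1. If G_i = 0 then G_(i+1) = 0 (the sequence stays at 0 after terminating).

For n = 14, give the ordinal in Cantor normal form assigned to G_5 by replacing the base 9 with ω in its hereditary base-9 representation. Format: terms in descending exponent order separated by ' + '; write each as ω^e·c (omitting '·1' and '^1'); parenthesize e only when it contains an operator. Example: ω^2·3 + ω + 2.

(0) 14|_4 = 3·4 + 2 ↦ 3·5 + 2|_5 = 17 ⇒ 16
(1) 16|_5 = 3·5 + 1 ↦ 3·6 + 1|_6 = 19 ⇒ 18
(2) 18|_6 = 3·6 ↦ 3·7|_7 = 21 ⇒ 20
(3) 20|_7 = 2·7 + 6 ↦ 2·8 + 6|_8 = 22 ⇒ 21
(4) 21|_8 = 2·8 + 5 ↦ 2·9 + 5|_9 = 23 ⇒ 22
(5) 22|_9 = 2·9 + 4 ↦ 2·10 + 4|_10 = 24 ⇒ 23

ω·2 + 4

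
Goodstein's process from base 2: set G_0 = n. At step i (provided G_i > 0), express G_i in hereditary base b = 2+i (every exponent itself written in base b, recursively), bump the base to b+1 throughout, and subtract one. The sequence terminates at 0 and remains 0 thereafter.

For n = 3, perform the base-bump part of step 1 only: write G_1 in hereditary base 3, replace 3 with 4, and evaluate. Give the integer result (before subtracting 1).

i=0: 3 = 2 + 1 (b=2); 2→3: 3 + 1 = 4; 4−1 = 3
i=1: 3 = 3 (b=3); 3→4: 4 = 4; 4−1 = 3

4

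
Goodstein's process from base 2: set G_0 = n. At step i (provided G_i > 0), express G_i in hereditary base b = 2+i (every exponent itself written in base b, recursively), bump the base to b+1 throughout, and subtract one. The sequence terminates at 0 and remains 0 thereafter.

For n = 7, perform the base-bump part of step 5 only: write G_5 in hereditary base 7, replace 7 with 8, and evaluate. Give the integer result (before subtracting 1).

i=0: 7 = 2^2 + 2 + 1 (b=2); 2→3: 3^3 + 3 + 1 = 31; 31−1 = 30
i=1: 30 = 3^3 + 3 (b=3); 3→4: 4^4 + 4 = 260; 260−1 = 259
i=2: 259 = 4^4 + 3 (b=4); 4→5: 5^5 + 3 = 3128; 3128−1 = 3127
i=3: 3127 = 5^5 + 2 (b=5); 5→6: 6^6 + 2 = 46658; 46658−1 = 46657
i=4: 46657 = 6^6 + 1 (b=6); 6→7: 7^7 + 1 = 823544; 823544−1 = 823543
i=5: 823543 = 7^7 (b=7); 7→8: 8^8 = 16777216; 16777216−1 = 16777215

16777216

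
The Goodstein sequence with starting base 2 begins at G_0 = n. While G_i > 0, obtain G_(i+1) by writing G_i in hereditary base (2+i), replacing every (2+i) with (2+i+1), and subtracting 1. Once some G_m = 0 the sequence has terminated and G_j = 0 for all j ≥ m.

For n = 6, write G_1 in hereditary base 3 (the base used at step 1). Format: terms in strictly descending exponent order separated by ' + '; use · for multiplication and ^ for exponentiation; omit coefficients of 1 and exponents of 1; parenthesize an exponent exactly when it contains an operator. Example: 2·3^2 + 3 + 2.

3^3 + 2

[0] 6 ≡ 2^2 + 2 (base 2). Lift 3: 30. −1: 29.
[1] 29 ≡ 3^3 + 2 (base 3). Lift 4: 258. −1: 257.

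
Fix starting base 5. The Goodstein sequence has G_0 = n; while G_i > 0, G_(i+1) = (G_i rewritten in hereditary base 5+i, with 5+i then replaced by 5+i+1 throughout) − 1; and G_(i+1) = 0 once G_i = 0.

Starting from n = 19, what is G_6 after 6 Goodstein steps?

30

(0) 19|_5 = 3·5 + 4 ↦ 3·6 + 4|_6 = 22 ⇒ 21
(1) 21|_6 = 3·6 + 3 ↦ 3·7 + 3|_7 = 24 ⇒ 23
(2) 23|_7 = 3·7 + 2 ↦ 3·8 + 2|_8 = 26 ⇒ 25
(3) 25|_8 = 3·8 + 1 ↦ 3·9 + 1|_9 = 28 ⇒ 27
(4) 27|_9 = 3·9 ↦ 3·10|_10 = 30 ⇒ 29
(5) 29|_10 = 2·10 + 9 ↦ 2·11 + 9|_11 = 31 ⇒ 30
(6) 30|_11 = 2·11 + 8 ↦ 2·12 + 8|_12 = 32 ⇒ 31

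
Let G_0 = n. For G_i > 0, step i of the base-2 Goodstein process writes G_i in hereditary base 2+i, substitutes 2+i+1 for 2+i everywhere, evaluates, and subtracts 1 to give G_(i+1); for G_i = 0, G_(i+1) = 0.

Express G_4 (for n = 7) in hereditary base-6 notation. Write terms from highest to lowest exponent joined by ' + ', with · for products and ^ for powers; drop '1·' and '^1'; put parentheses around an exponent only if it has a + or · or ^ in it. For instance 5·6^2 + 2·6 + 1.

6^6 + 1

[0] 7 ≡ 2^2 + 2 + 1 (base 2). Lift 3: 31. −1: 30.
[1] 30 ≡ 3^3 + 3 (base 3). Lift 4: 260. −1: 259.
[2] 259 ≡ 4^4 + 3 (base 4). Lift 5: 3128. −1: 3127.
[3] 3127 ≡ 5^5 + 2 (base 5). Lift 6: 46658. −1: 46657.
[4] 46657 ≡ 6^6 + 1 (base 6). Lift 7: 823544. −1: 823543.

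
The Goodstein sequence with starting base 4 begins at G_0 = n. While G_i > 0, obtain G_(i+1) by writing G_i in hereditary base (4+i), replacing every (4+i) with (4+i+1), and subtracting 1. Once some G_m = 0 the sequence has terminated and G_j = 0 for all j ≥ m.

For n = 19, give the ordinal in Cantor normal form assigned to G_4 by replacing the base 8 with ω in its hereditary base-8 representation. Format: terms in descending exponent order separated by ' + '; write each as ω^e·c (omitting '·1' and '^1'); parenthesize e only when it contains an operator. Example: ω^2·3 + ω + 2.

ω·7 + 7

(0) 19|_4 = 4^2 + 3 ↦ 5^2 + 3|_5 = 28 ⇒ 27
(1) 27|_5 = 5^2 + 2 ↦ 6^2 + 2|_6 = 38 ⇒ 37
(2) 37|_6 = 6^2 + 1 ↦ 7^2 + 1|_7 = 50 ⇒ 49
(3) 49|_7 = 7^2 ↦ 8^2|_8 = 64 ⇒ 63
(4) 63|_8 = 7·8 + 7 ↦ 7·9 + 7|_9 = 70 ⇒ 69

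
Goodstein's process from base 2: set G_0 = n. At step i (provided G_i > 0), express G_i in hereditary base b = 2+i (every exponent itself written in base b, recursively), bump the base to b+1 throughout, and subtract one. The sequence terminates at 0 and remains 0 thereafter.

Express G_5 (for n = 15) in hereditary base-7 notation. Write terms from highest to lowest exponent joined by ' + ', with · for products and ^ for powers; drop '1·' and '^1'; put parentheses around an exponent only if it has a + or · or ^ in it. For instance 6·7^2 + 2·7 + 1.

base 2: 15 = 2^(2 + 1) + 2^2 + 2 + 1; at 3: 3^(3 + 1) + 3^3 + 3 + 1 = 112; next = 111
base 3: 111 = 3^(3 + 1) + 3^3 + 3; at 4: 4^(4 + 1) + 4^4 + 4 = 1284; next = 1283
base 4: 1283 = 4^(4 + 1) + 4^4 + 3; at 5: 5^(5 + 1) + 5^5 + 3 = 18753; next = 18752
base 5: 18752 = 5^(5 + 1) + 5^5 + 2; at 6: 6^(6 + 1) + 6^6 + 2 = 326594; next = 326593
base 6: 326593 = 6^(6 + 1) + 6^6 + 1; at 7: 7^(7 + 1) + 7^7 + 1 = 6588345; next = 6588344
base 7: 6588344 = 7^(7 + 1) + 7^7; at 8: 8^(8 + 1) + 8^8 = 150994944; next = 150994943

7^(7 + 1) + 7^7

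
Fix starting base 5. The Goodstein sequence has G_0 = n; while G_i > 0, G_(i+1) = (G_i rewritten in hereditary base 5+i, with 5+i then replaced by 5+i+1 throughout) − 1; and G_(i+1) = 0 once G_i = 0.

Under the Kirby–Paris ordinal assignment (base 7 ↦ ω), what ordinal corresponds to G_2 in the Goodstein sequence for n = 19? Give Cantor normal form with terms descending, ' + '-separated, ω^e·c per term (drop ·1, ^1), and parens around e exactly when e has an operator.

i=0: 19 = 3·5 + 4 (b=5); 5→6: 3·6 + 4 = 22; 22−1 = 21
i=1: 21 = 3·6 + 3 (b=6); 6→7: 3·7 + 3 = 24; 24−1 = 23
i=2: 23 = 3·7 + 2 (b=7); 7→8: 3·8 + 2 = 26; 26−1 = 25

ω·3 + 2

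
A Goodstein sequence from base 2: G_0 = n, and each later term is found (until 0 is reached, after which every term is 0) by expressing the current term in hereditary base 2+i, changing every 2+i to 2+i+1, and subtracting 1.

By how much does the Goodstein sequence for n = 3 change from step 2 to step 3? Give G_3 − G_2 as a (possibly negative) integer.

i=0: 3 = 2 + 1 (b=2); 2→3: 3 + 1 = 4; 4−1 = 3
i=1: 3 = 3 (b=3); 3→4: 4 = 4; 4−1 = 3
i=2: 3 = 3 (b=4); 4→5: 3 = 3; 3−1 = 2

-1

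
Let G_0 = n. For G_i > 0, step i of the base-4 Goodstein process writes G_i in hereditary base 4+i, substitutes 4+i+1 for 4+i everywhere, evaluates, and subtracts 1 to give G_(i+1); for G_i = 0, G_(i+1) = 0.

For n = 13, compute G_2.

G_0=13  [base 4] 3·4 + 1  →[4↦5]→  3·5 + 1 = 16  −1 ⇒ G_1=15
G_1=15  [base 5] 3·5  →[5↦6]→  3·6 = 18  −1 ⇒ G_2=17
G_2=17  [base 6] 2·6 + 5  →[6↦7]→  2·7 + 5 = 19  −1 ⇒ G_3=18

17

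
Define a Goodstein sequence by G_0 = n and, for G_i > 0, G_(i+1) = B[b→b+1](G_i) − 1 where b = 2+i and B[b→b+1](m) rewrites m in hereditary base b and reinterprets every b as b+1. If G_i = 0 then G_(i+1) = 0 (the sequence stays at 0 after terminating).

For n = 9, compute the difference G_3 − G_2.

8819

i=0: 9 = 2^(2 + 1) + 1 (b=2); 2→3: 3^(3 + 1) + 1 = 82; 82−1 = 81
i=1: 81 = 3^(3 + 1) (b=3); 3→4: 4^(4 + 1) = 1024; 1024−1 = 1023
i=2: 1023 = 3·4^4 + 3·4^3 + 3·4^2 + 3·4 + 3 (b=4); 4→5: 3·5^5 + 3·5^3 + 3·5^2 + 3·5 + 3 = 9843; 9843−1 = 9842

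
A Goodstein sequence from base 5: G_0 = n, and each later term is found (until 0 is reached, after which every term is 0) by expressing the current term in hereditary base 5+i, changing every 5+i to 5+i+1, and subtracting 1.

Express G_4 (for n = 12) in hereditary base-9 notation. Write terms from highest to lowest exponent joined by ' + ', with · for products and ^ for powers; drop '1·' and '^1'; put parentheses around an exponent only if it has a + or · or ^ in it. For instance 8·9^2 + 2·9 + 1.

9 + 6

12 —HB5→ 2·5 + 2 —bump→ 2·6 + 2 = 14 —(−1)→ 13
13 —HB6→ 2·6 + 1 —bump→ 2·7 + 1 = 15 —(−1)→ 14
14 —HB7→ 2·7 —bump→ 2·8 = 16 —(−1)→ 15
15 —HB8→ 8 + 7 —bump→ 9 + 7 = 16 —(−1)→ 15
15 —HB9→ 9 + 6 —bump→ 10 + 6 = 16 —(−1)→ 15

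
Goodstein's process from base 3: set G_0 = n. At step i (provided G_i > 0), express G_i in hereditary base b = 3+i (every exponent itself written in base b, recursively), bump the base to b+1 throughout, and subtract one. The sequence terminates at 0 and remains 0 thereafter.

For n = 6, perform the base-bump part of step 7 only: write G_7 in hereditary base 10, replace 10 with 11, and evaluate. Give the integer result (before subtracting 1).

(0) 6|_3 = 2·3 ↦ 2·4|_4 = 8 ⇒ 7
(1) 7|_4 = 4 + 3 ↦ 5 + 3|_5 = 8 ⇒ 7
(2) 7|_5 = 5 + 2 ↦ 6 + 2|_6 = 8 ⇒ 7
(3) 7|_6 = 6 + 1 ↦ 7 + 1|_7 = 8 ⇒ 7
(4) 7|_7 = 7 ↦ 8|_8 = 8 ⇒ 7
(5) 7|_8 = 7 ↦ 7|_9 = 7 ⇒ 6
(6) 6|_9 = 6 ↦ 6|_10 = 6 ⇒ 5
(7) 5|_10 = 5 ↦ 5|_11 = 5 ⇒ 4

5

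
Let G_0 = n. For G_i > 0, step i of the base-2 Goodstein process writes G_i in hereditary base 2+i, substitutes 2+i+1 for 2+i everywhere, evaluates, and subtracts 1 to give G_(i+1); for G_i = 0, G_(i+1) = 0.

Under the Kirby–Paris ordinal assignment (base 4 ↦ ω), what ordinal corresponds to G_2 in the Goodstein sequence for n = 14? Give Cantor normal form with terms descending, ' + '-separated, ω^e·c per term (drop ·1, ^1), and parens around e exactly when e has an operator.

ω^(ω + 1) + ω^ω + 1

step 0: 14 = 2^(2 + 1) + 2^2 + 2; sub 3 for 2: 3^(3 + 1) + 3^3 + 3; = 111; G_1 = 111−1 = 110
step 1: 110 = 3^(3 + 1) + 3^3 + 2; sub 4 for 3: 4^(4 + 1) + 4^4 + 2; = 1282; G_2 = 1282−1 = 1281
step 2: 1281 = 4^(4 + 1) + 4^4 + 1; sub 5 for 4: 5^(5 + 1) + 5^5 + 1; = 18751; G_3 = 18751−1 = 18750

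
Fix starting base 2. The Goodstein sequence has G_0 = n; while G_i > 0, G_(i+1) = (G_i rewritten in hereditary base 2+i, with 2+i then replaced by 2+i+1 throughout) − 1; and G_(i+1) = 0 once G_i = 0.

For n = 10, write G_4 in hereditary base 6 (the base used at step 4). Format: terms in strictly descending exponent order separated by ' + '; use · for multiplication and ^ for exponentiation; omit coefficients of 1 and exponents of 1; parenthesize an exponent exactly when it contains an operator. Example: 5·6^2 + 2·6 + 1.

base 2: 10 = 2^(2 + 1) + 2; at 3: 3^(3 + 1) + 3 = 84; next = 83
base 3: 83 = 3^(3 + 1) + 2; at 4: 4^(4 + 1) + 2 = 1026; next = 1025
base 4: 1025 = 4^(4 + 1) + 1; at 5: 5^(5 + 1) + 1 = 15626; next = 15625
base 5: 15625 = 5^(5 + 1); at 6: 6^(6 + 1) = 279936; next = 279935
base 6: 279935 = 5·6^6 + 5·6^5 + 5·6^4 + 5·6^3 + 5·6^2 + 5·6 + 5; at 7: 5·7^7 + 5·7^5 + 5·7^4 + 5·7^3 + 5·7^2 + 5·7 + 5 = 4215755; next = 4215754

5·6^6 + 5·6^5 + 5·6^4 + 5·6^3 + 5·6^2 + 5·6 + 5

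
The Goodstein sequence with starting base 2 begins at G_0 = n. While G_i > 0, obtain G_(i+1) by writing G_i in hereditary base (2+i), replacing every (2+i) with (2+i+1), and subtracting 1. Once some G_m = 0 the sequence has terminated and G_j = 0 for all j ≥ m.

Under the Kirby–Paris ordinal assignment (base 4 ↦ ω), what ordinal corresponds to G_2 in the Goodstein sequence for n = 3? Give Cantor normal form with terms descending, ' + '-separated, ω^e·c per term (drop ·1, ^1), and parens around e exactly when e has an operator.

3

3 —HB2→ 2 + 1 —bump→ 3 + 1 = 4 —(−1)→ 3
3 —HB3→ 3 —bump→ 4 = 4 —(−1)→ 3
3 —HB4→ 3 —bump→ 3 = 3 —(−1)→ 2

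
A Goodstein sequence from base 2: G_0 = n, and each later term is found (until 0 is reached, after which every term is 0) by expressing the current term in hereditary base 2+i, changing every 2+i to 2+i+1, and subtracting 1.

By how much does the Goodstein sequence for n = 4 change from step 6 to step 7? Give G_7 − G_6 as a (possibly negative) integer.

34

base 2: 4 = 2^2; at 3: 3^3 = 27; next = 26
base 3: 26 = 2·3^2 + 2·3 + 2; at 4: 2·4^2 + 2·4 + 2 = 42; next = 41
base 4: 41 = 2·4^2 + 2·4 + 1; at 5: 2·5^2 + 2·5 + 1 = 61; next = 60
base 5: 60 = 2·5^2 + 2·5; at 6: 2·6^2 + 2·6 = 84; next = 83
base 6: 83 = 2·6^2 + 6 + 5; at 7: 2·7^2 + 7 + 5 = 110; next = 109
base 7: 109 = 2·7^2 + 7 + 4; at 8: 2·8^2 + 8 + 4 = 140; next = 139
base 8: 139 = 2·8^2 + 8 + 3; at 9: 2·9^2 + 9 + 3 = 174; next = 173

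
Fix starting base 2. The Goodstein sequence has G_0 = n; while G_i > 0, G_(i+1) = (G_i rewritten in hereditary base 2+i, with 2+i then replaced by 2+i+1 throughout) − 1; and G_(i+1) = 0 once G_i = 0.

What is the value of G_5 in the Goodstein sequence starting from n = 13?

5765998

(0) 13|_2 = 2^(2 + 1) + 2^2 + 1 ↦ 3^(3 + 1) + 3^3 + 1|_3 = 109 ⇒ 108
(1) 108|_3 = 3^(3 + 1) + 3^3 ↦ 4^(4 + 1) + 4^4|_4 = 1280 ⇒ 1279
(2) 1279|_4 = 4^(4 + 1) + 3·4^3 + 3·4^2 + 3·4 + 3 ↦ 5^(5 + 1) + 3·5^3 + 3·5^2 + 3·5 + 3|_5 = 16093 ⇒ 16092
(3) 16092|_5 = 5^(5 + 1) + 3·5^3 + 3·5^2 + 3·5 + 2 ↦ 6^(6 + 1) + 3·6^3 + 3·6^2 + 3·6 + 2|_6 = 280712 ⇒ 280711
(4) 280711|_6 = 6^(6 + 1) + 3·6^3 + 3·6^2 + 3·6 + 1 ↦ 7^(7 + 1) + 3·7^3 + 3·7^2 + 3·7 + 1|_7 = 5765999 ⇒ 5765998
(5) 5765998|_7 = 7^(7 + 1) + 3·7^3 + 3·7^2 + 3·7 ↦ 8^(8 + 1) + 3·8^3 + 3·8^2 + 3·8|_8 = 134219480 ⇒ 134219479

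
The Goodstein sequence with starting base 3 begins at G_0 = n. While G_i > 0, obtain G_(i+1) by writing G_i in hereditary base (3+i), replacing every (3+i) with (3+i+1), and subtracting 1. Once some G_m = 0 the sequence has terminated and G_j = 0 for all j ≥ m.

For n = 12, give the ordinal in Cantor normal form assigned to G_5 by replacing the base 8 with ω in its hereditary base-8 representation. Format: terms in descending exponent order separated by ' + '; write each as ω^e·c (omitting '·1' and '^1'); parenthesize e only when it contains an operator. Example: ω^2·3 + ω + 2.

step 0: 12 = 3^2 + 3; sub 4 for 3: 4^2 + 4; = 20; G_1 = 20−1 = 19
step 1: 19 = 4^2 + 3; sub 5 for 4: 5^2 + 3; = 28; G_2 = 28−1 = 27
step 2: 27 = 5^2 + 2; sub 6 for 5: 6^2 + 2; = 38; G_3 = 38−1 = 37
step 3: 37 = 6^2 + 1; sub 7 for 6: 7^2 + 1; = 50; G_4 = 50−1 = 49
step 4: 49 = 7^2; sub 8 for 7: 8^2; = 64; G_5 = 64−1 = 63
step 5: 63 = 7·8 + 7; sub 9 for 8: 7·9 + 7; = 70; G_6 = 70−1 = 69

ω·7 + 7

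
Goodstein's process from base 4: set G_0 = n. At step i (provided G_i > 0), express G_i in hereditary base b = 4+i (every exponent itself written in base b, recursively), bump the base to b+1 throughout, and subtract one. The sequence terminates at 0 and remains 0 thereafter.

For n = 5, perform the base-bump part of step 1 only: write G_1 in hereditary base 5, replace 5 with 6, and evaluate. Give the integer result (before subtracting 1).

5 —HB4→ 4 + 1 —bump→ 5 + 1 = 6 —(−1)→ 5
5 —HB5→ 5 —bump→ 6 = 6 —(−1)→ 5

6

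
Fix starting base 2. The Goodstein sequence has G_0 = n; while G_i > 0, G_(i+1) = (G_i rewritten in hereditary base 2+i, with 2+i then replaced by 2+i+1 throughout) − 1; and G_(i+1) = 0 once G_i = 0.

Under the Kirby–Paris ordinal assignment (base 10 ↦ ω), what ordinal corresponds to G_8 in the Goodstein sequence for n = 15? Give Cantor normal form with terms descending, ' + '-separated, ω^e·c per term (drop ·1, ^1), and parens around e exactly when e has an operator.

ω^(ω + 1) + ω^7·7 + ω^6·7 + ω^5·7 + ω^4·7 + ω^3·7 + ω^2·7 + ω·7 + 5

G_0=15  [base 2] 2^(2 + 1) + 2^2 + 2 + 1  →[2↦3]→  3^(3 + 1) + 3^3 + 3 + 1 = 112  −1 ⇒ G_1=111
G_1=111  [base 3] 3^(3 + 1) + 3^3 + 3  →[3↦4]→  4^(4 + 1) + 4^4 + 4 = 1284  −1 ⇒ G_2=1283
G_2=1283  [base 4] 4^(4 + 1) + 4^4 + 3  →[4↦5]→  5^(5 + 1) + 5^5 + 3 = 18753  −1 ⇒ G_3=18752
G_3=18752  [base 5] 5^(5 + 1) + 5^5 + 2  →[5↦6]→  6^(6 + 1) + 6^6 + 2 = 326594  −1 ⇒ G_4=326593
G_4=326593  [base 6] 6^(6 + 1) + 6^6 + 1  →[6↦7]→  7^(7 + 1) + 7^7 + 1 = 6588345  −1 ⇒ G_5=6588344
G_5=6588344  [base 7] 7^(7 + 1) + 7^7  →[7↦8]→  8^(8 + 1) + 8^8 = 150994944  −1 ⇒ G_6=150994943
G_6=150994943  [base 8] 8^(8 + 1) + 7·8^7 + 7·8^6 + 7·8^5 + 7·8^4 + 7·8^3 + 7·8^2 + 7·8 + 7  →[8↦9]→  9^(9 + 1) + 7·9^7 + 7·9^6 + 7·9^5 + 7·9^4 + 7·9^3 + 7·9^2 + 7·9 + 7 = 3524450281  −1 ⇒ G_7=3524450280
G_7=3524450280  [base 9] 9^(9 + 1) + 7·9^7 + 7·9^6 + 7·9^5 + 7·9^4 + 7·9^3 + 7·9^2 + 7·9 + 6  →[9↦10]→  10^(10 + 1) + 7·10^7 + 7·10^6 + 7·10^5 + 7·10^4 + 7·10^3 + 7·10^2 + 7·10 + 6 = 100077777776  −1 ⇒ G_8=100077777775
G_8=100077777775  [base 10] 10^(10 + 1) + 7·10^7 + 7·10^6 + 7·10^5 + 7·10^4 + 7·10^3 + 7·10^2 + 7·10 + 5  →[10↦11]→  11^(11 + 1) + 7·11^7 + 7·11^6 + 7·11^5 + 7·11^4 + 7·11^3 + 7·11^2 + 7·11 + 5 = 3138578427935  −1 ⇒ G_9=3138578427934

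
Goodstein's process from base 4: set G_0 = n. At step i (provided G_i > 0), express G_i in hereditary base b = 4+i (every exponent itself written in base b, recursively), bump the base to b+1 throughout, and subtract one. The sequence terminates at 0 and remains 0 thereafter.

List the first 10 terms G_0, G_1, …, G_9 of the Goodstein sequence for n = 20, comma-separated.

20, 29, 39, 51, 65, 81, 99, 107, 115, 123

[0] 20 ≡ 4^2 + 4 (base 4). Lift 5: 30. −1: 29.
[1] 29 ≡ 5^2 + 4 (base 5). Lift 6: 40. −1: 39.
[2] 39 ≡ 6^2 + 3 (base 6). Lift 7: 52. −1: 51.
[3] 51 ≡ 7^2 + 2 (base 7). Lift 8: 66. −1: 65.
[4] 65 ≡ 8^2 + 1 (base 8). Lift 9: 82. −1: 81.
[5] 81 ≡ 9^2 (base 9). Lift 10: 100. −1: 99.
[6] 99 ≡ 9·10 + 9 (base 10). Lift 11: 108. −1: 107.
[7] 107 ≡ 9·11 + 8 (base 11). Lift 12: 116. −1: 115.
[8] 115 ≡ 9·12 + 7 (base 12). Lift 13: 124. −1: 123.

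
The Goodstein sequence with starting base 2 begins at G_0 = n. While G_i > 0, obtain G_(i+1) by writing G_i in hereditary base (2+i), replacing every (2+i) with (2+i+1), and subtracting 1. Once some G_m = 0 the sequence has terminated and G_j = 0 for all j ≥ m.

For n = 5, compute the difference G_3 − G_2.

212

[0] 5 ≡ 2^2 + 1 (base 2). Lift 3: 28. −1: 27.
[1] 27 ≡ 3^3 (base 3). Lift 4: 256. −1: 255.
[2] 255 ≡ 3·4^3 + 3·4^2 + 3·4 + 3 (base 4). Lift 5: 468. −1: 467.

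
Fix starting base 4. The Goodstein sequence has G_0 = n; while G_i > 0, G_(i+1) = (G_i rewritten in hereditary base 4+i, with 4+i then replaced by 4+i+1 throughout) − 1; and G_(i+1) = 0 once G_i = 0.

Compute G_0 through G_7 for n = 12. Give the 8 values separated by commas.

base 4: 12 = 3·4; at 5: 3·5 = 15; next = 14
base 5: 14 = 2·5 + 4; at 6: 2·6 + 4 = 16; next = 15
base 6: 15 = 2·6 + 3; at 7: 2·7 + 3 = 17; next = 16
base 7: 16 = 2·7 + 2; at 8: 2·8 + 2 = 18; next = 17
base 8: 17 = 2·8 + 1; at 9: 2·9 + 1 = 19; next = 18
base 9: 18 = 2·9; at 10: 2·10 = 20; next = 19
base 10: 19 = 10 + 9; at 11: 11 + 9 = 20; next = 19

12, 14, 15, 16, 17, 18, 19, 19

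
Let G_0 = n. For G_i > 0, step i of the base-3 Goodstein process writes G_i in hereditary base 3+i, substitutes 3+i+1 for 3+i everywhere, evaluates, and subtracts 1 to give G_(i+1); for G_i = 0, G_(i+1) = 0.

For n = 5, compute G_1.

(0) 5|_3 = 3 + 2 ↦ 4 + 2|_4 = 6 ⇒ 5
(1) 5|_4 = 4 + 1 ↦ 5 + 1|_5 = 6 ⇒ 5

5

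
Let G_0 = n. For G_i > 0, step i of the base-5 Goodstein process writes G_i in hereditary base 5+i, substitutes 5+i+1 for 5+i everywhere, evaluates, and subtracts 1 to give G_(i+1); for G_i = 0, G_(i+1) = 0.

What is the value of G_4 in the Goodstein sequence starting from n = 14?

[0] 14 ≡ 2·5 + 4 (base 5). Lift 6: 16. −1: 15.
[1] 15 ≡ 2·6 + 3 (base 6). Lift 7: 17. −1: 16.
[2] 16 ≡ 2·7 + 2 (base 7). Lift 8: 18. −1: 17.
[3] 17 ≡ 2·8 + 1 (base 8). Lift 9: 19. −1: 18.
[4] 18 ≡ 2·9 (base 9). Lift 10: 20. −1: 19.

18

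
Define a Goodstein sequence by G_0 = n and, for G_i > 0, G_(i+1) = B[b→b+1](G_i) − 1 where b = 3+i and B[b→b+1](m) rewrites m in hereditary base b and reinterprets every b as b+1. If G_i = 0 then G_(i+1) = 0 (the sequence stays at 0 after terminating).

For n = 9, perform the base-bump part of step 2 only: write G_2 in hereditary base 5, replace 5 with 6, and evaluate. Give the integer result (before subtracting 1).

20

i=0: 9 = 3^2 (b=3); 3→4: 4^2 = 16; 16−1 = 15
i=1: 15 = 3·4 + 3 (b=4); 4→5: 3·5 + 3 = 18; 18−1 = 17
i=2: 17 = 3·5 + 2 (b=5); 5→6: 3·6 + 2 = 20; 20−1 = 19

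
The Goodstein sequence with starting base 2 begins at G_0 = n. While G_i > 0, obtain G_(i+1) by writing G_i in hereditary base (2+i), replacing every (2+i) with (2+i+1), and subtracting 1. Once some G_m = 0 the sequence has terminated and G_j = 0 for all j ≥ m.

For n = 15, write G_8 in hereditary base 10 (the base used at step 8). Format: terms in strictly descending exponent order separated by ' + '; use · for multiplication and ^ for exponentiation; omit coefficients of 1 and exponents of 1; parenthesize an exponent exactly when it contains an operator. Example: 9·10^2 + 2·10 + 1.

base 2: 15 = 2^(2 + 1) + 2^2 + 2 + 1; at 3: 3^(3 + 1) + 3^3 + 3 + 1 = 112; next = 111
base 3: 111 = 3^(3 + 1) + 3^3 + 3; at 4: 4^(4 + 1) + 4^4 + 4 = 1284; next = 1283
base 4: 1283 = 4^(4 + 1) + 4^4 + 3; at 5: 5^(5 + 1) + 5^5 + 3 = 18753; next = 18752
base 5: 18752 = 5^(5 + 1) + 5^5 + 2; at 6: 6^(6 + 1) + 6^6 + 2 = 326594; next = 326593
base 6: 326593 = 6^(6 + 1) + 6^6 + 1; at 7: 7^(7 + 1) + 7^7 + 1 = 6588345; next = 6588344
base 7: 6588344 = 7^(7 + 1) + 7^7; at 8: 8^(8 + 1) + 8^8 = 150994944; next = 150994943
base 8: 150994943 = 8^(8 + 1) + 7·8^7 + 7·8^6 + 7·8^5 + 7·8^4 + 7·8^3 + 7·8^2 + 7·8 + 7; at 9: 9^(9 + 1) + 7·9^7 + 7·9^6 + 7·9^5 + 7·9^4 + 7·9^3 + 7·9^2 + 7·9 + 7 = 3524450281; next = 3524450280
base 9: 3524450280 = 9^(9 + 1) + 7·9^7 + 7·9^6 + 7·9^5 + 7·9^4 + 7·9^3 + 7·9^2 + 7·9 + 6; at 10: 10^(10 + 1) + 7·10^7 + 7·10^6 + 7·10^5 + 7·10^4 + 7·10^3 + 7·10^2 + 7·10 + 6 = 100077777776; next = 100077777775

10^(10 + 1) + 7·10^7 + 7·10^6 + 7·10^5 + 7·10^4 + 7·10^3 + 7·10^2 + 7·10 + 5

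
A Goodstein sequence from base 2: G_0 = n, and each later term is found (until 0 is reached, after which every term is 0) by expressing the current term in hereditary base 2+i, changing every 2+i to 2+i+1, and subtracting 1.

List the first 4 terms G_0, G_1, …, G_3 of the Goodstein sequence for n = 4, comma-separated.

step 0: 4 = 2^2; sub 3 for 2: 3^3; = 27; G_1 = 27−1 = 26
step 1: 26 = 2·3^2 + 2·3 + 2; sub 4 for 3: 2·4^2 + 2·4 + 2; = 42; G_2 = 42−1 = 41
step 2: 41 = 2·4^2 + 2·4 + 1; sub 5 for 4: 2·5^2 + 2·5 + 1; = 61; G_3 = 61−1 = 60

4, 26, 41, 60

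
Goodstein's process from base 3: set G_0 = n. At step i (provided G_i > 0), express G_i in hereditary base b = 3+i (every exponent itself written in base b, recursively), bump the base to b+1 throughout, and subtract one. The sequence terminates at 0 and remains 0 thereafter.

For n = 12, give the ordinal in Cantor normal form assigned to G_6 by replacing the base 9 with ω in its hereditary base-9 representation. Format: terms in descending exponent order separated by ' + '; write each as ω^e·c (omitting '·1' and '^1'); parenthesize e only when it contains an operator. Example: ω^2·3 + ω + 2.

ω·7 + 6

base 3: 12 = 3^2 + 3; at 4: 4^2 + 4 = 20; next = 19
base 4: 19 = 4^2 + 3; at 5: 5^2 + 3 = 28; next = 27
base 5: 27 = 5^2 + 2; at 6: 6^2 + 2 = 38; next = 37
base 6: 37 = 6^2 + 1; at 7: 7^2 + 1 = 50; next = 49
base 7: 49 = 7^2; at 8: 8^2 = 64; next = 63
base 8: 63 = 7·8 + 7; at 9: 7·9 + 7 = 70; next = 69
base 9: 69 = 7·9 + 6; at 10: 7·10 + 6 = 76; next = 75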